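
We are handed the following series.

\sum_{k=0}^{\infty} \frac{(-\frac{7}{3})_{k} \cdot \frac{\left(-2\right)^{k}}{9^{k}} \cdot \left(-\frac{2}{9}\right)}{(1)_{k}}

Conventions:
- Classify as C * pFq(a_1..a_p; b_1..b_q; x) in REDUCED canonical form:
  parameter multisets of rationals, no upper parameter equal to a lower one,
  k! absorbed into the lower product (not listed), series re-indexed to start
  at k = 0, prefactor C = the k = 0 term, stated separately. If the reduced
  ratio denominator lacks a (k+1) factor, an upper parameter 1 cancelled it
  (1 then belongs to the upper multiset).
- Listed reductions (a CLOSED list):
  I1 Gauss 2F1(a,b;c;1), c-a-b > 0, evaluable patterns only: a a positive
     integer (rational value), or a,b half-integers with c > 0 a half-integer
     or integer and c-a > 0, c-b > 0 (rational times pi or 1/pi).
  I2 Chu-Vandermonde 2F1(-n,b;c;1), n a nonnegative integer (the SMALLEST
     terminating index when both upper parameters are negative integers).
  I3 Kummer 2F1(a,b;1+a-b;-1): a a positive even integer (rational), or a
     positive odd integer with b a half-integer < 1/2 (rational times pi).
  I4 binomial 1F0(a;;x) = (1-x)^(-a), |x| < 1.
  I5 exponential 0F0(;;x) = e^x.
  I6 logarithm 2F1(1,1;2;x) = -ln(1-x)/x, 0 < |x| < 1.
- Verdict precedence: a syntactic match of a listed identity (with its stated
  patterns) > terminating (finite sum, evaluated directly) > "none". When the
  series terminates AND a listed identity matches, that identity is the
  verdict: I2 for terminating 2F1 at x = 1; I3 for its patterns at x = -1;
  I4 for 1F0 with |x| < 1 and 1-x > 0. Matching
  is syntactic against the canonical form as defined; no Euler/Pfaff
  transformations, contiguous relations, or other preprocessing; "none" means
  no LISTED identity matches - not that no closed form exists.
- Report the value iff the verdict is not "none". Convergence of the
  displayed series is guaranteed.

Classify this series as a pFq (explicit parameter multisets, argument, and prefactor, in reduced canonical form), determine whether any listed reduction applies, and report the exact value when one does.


x = -\frac{2}{9} here; the reduced form reads 1F0, upper {-\frac{7}{3}}, lower {-}, C = -\frac{2}{9}. Verdict: binomial (I4) fires (the 1F0 binomial series: exponent 7/3, x = -\frac{2}{9}). Hence: \left(-\frac{2}{9}\right) \cdot \left(\frac{11}{9}\right)^{\frac{7}{3}}.

Structural cue: with t_0 = -\frac{2}{9}, (1)_k (C = -2/9) is k! itself.
Step ratio: r(k) = -\frac{2}{9} * (k-\frac{7}{3}) / [(k+1)] - rational in k, leading ratio -\frac{2}{9}; with t_0 = -\frac{2}{9}, classification follows.


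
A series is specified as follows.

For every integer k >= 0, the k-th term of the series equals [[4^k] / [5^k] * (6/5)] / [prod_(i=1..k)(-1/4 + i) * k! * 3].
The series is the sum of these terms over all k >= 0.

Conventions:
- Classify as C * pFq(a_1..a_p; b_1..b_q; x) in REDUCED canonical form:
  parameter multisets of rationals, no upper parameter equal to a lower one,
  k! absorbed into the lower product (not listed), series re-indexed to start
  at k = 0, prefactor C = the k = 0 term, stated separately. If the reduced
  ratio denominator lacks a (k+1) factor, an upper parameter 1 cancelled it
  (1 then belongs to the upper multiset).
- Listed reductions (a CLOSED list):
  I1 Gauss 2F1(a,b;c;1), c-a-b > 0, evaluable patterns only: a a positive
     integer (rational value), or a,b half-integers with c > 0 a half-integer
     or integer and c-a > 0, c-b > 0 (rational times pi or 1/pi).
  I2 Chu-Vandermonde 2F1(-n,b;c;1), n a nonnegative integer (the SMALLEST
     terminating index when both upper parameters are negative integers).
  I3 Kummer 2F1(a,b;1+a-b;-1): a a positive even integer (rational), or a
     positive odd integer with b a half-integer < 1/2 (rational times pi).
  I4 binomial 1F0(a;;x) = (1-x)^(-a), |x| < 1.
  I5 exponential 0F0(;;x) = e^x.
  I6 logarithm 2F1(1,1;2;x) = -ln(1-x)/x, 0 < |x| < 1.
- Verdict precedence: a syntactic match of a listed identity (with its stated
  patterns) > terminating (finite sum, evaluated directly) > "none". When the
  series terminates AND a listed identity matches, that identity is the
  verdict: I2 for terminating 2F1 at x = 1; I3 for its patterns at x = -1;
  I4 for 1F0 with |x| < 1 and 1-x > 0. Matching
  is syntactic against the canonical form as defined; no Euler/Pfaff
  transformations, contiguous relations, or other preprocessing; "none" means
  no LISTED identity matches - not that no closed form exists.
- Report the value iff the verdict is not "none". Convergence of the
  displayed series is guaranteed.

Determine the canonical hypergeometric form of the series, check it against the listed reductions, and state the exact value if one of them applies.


x = 4/5 here; the reduced form reads 0F1, upper {-}, lower {3/4}, C = 2/5. Verdict: none - this 0F1 at x = 4/5 matches no listed pattern, and upper {-} holds no stopper.

Structural cue: t_0 = 2/5 here, and the constant factors (C = 2/5, x = 4/5) combine into one prefactor.
Step ratio: r(k) = (4/5) * 1 / [(k+3/4) (k+1)] - poly over poly, x = (4/5) from leading terms; C = 2/5 at k = 0.


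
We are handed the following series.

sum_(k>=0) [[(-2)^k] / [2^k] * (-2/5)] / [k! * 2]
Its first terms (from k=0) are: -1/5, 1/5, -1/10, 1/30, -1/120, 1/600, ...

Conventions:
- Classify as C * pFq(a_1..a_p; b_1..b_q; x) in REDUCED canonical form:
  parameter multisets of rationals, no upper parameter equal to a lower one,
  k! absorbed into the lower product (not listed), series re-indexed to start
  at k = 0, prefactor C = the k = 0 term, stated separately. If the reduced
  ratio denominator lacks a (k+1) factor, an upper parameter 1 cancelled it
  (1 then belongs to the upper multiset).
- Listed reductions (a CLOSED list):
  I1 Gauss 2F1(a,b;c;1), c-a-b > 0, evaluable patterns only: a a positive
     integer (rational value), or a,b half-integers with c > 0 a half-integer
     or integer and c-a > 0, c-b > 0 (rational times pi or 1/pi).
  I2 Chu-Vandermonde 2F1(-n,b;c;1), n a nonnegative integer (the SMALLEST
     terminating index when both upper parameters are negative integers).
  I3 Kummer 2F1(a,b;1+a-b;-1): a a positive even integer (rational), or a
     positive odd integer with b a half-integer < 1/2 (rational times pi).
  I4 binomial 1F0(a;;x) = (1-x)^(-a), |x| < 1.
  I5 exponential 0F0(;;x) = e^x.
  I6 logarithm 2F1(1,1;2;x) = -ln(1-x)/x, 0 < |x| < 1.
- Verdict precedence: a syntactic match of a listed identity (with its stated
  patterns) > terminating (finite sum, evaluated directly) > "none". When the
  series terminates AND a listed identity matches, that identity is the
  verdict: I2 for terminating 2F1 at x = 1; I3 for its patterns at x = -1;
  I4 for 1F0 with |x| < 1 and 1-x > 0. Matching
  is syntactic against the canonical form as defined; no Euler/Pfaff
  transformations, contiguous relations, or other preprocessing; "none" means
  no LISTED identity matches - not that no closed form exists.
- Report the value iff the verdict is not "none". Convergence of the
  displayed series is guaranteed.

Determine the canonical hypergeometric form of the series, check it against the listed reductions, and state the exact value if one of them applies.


Structural cue: t_0 = -1/5 here, and the two k-th powers (prefactor -1/5) combine into one argument.
Ratio: r(k) = (-1) * 1 / [(k+1)] - rational; roots negated = parameters, x = (-1), C = -1/5.

Reduced: x = -1, 0F0, upper = {-}, lower = {-}, C = -1/5. Verdict: the I5 exponential reduction fires (the 0F0 exponential series at x = -1). Sum: (-1/5) * e^(-1).


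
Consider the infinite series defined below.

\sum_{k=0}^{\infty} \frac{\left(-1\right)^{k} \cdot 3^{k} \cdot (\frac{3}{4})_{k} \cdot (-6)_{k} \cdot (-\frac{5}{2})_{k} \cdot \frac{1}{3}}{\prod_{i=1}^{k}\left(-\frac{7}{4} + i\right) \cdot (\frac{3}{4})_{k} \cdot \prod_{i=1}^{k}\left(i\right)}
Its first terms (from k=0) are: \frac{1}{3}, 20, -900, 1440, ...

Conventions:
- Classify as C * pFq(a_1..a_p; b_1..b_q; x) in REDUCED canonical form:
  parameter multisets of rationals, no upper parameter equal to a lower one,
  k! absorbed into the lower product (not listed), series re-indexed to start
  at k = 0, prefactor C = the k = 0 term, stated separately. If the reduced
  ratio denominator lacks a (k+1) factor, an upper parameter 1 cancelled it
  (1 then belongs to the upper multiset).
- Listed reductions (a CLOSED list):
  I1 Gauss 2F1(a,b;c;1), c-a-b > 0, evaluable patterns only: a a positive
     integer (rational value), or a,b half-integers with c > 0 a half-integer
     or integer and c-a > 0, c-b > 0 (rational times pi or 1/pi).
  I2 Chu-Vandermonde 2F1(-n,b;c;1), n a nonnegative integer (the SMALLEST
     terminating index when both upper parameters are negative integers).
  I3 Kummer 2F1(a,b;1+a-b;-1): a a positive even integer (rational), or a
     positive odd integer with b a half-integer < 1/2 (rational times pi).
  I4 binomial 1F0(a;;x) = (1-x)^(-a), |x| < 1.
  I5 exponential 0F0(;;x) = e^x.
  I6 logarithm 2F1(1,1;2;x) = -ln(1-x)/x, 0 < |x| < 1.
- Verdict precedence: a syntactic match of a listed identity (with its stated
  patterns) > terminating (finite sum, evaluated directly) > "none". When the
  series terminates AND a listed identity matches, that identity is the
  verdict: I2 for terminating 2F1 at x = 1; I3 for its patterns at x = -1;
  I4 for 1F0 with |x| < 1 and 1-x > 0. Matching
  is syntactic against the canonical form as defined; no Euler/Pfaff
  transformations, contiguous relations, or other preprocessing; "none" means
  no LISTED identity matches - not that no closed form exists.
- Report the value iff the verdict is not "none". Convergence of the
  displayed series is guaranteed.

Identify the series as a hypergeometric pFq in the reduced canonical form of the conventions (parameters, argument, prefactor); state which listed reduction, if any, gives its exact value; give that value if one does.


At argument -3: a 2F1 with upper {-6, -\frac{5}{2}}, lower {-\frac{3}{4}}, scaled by C = \frac{1}{3}. Verdict: terminating - upper -6 stops the sum at k = 6; the 7 terms are added exactly. Exact value: \frac{1191005}{663}.

Structural cue: from the first term \frac{1}{3}: the (-1)^k factor (C = 1/3) folds into the argument's sign.
Term ratio: r(k) = -3 * (k-6) (k-\frac{5}{2}) / [(k-\frac{3}{4}) (k+1)] - rational in k. x = -3; t_0 = \frac{1}{3}; negate the roots.


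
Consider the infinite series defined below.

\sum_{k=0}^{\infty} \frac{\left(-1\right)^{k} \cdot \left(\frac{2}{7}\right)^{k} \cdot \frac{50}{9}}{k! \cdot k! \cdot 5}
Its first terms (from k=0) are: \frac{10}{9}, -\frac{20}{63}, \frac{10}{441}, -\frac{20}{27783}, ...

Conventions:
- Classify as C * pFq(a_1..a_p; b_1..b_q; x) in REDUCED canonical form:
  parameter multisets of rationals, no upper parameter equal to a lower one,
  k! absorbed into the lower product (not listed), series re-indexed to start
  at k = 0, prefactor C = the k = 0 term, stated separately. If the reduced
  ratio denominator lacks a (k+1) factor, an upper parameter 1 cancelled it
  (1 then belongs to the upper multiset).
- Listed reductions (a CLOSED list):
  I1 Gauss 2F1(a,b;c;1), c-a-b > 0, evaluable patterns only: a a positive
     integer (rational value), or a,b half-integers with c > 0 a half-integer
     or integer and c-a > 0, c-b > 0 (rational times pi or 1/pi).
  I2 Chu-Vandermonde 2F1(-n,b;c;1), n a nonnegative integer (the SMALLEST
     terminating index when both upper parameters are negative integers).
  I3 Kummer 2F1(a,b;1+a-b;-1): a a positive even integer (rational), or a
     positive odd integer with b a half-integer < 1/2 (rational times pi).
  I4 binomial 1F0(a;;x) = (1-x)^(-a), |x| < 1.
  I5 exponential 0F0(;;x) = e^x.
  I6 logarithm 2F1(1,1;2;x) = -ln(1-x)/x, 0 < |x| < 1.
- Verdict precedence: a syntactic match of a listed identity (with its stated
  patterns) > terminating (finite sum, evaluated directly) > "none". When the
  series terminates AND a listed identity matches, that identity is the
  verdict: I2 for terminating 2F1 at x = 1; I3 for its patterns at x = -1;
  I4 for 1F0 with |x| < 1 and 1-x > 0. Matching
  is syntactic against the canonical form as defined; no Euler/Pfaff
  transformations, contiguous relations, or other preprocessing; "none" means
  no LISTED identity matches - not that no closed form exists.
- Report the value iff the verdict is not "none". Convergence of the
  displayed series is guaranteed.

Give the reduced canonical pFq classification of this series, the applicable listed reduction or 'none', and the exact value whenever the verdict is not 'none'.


With C = \frac{10}{9}: the canonical form is 0F1(-; 1; -\frac{2}{7}). Verdict: none - this 0F1 at x = -\frac{2}{7} matches no listed pattern, and upper {-} holds no stopper.

Structural cue: from the first term \frac{10}{9}: the constant factors (C = 10/9) combine into one prefactor.
Term ratio: r(k) = -\frac{2}{7} * 1 / [(k+1) (k+1)] - rational in k, leading ratio -\frac{2}{7}; with t_0 = \frac{10}{9}, classification follows.


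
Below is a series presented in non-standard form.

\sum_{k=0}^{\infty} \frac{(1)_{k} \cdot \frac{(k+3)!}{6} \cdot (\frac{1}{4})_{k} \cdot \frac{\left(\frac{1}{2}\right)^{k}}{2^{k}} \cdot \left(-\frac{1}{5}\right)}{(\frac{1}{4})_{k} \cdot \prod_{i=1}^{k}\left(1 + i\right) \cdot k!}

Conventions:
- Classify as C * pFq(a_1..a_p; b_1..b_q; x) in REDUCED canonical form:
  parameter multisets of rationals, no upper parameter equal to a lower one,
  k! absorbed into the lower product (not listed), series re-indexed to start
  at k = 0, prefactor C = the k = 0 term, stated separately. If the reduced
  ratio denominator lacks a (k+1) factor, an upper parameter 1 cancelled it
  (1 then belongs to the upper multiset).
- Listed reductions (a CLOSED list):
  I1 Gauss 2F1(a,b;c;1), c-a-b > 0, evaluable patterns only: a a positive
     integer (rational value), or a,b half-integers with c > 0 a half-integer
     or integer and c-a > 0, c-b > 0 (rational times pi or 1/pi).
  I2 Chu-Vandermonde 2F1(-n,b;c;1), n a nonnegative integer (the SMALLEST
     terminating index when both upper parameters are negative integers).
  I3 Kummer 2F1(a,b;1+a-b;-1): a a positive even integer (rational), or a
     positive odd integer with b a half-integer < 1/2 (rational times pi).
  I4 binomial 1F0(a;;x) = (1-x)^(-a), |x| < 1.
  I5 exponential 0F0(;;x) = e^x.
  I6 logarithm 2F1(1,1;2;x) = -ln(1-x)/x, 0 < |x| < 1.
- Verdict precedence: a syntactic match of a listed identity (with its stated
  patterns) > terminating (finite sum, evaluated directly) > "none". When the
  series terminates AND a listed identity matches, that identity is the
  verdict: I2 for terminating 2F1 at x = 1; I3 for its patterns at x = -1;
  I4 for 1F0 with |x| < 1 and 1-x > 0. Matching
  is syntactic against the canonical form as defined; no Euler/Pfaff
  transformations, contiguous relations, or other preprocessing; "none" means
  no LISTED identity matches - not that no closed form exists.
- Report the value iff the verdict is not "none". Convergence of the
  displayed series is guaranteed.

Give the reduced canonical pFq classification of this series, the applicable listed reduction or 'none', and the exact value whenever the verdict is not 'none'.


At argument \frac{1}{4}: a 2F1 with upper {1, 4}, lower {2}, scaled by C = -\frac{1}{5}. Verdict: none. No listed pattern accepts 2F1(1, 4; 2; \frac{1}{4}).

The tell: with t_0 = -\frac{1}{5}, the two k-th powers (prefactor -1/5) combine into one argument.
Step ratio: r(k) = \frac{1}{4} * (k+1) (k+4) / [(k+2) (k+1)] ; factor over Q: parameters, x = \frac{1}{4}, and C = -\frac{1}{5}.


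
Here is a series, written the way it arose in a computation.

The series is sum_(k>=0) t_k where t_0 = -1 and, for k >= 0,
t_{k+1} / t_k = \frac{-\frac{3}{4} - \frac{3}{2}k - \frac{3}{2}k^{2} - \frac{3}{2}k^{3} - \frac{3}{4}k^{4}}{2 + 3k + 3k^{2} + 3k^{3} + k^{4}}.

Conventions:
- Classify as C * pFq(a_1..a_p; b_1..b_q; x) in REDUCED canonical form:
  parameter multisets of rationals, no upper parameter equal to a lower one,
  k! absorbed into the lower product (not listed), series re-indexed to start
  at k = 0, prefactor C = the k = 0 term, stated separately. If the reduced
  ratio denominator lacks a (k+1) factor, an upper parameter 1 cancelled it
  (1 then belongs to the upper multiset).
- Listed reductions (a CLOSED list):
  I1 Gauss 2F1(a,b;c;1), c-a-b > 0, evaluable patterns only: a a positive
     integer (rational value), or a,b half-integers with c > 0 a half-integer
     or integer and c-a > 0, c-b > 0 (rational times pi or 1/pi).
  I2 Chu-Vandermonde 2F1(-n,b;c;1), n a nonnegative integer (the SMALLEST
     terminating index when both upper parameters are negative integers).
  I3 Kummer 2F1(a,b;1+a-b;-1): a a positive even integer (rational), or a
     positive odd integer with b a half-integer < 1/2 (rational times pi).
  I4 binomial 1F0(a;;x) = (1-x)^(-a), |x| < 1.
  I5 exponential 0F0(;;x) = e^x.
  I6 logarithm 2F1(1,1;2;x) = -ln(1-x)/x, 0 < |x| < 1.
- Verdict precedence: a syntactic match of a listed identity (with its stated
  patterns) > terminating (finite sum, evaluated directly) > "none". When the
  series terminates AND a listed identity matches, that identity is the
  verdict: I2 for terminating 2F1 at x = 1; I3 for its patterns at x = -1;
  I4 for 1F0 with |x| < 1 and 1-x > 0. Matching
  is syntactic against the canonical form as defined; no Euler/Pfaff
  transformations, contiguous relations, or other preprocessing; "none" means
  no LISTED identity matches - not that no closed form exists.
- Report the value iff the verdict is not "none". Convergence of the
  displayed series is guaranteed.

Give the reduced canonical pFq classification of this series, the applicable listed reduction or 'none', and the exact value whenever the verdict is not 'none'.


x = -\frac{3}{4} here; the reduced form reads 2F1, upper {1, 1}, lower {2}, C = -1. Verdict: this is the I6 logarithm reduction (the logarithm: parameters (1,1;2), x = -\frac{3}{4}). Exact value: \left(-\frac{4}{3}\right) \cdot \ln\left(\frac{7}{4}\right).

The tell: t_0 being -1, the ratio is unreduced: k^2 + 1 divides both sides (C = -1, x = -3/4).
Term ratio: r(k) = -\frac{3}{4} * (k+1) (k+1) / [(k+2) (k+1)] - rational; roots negated = parameters, x = -\frac{3}{4}, C = -1.


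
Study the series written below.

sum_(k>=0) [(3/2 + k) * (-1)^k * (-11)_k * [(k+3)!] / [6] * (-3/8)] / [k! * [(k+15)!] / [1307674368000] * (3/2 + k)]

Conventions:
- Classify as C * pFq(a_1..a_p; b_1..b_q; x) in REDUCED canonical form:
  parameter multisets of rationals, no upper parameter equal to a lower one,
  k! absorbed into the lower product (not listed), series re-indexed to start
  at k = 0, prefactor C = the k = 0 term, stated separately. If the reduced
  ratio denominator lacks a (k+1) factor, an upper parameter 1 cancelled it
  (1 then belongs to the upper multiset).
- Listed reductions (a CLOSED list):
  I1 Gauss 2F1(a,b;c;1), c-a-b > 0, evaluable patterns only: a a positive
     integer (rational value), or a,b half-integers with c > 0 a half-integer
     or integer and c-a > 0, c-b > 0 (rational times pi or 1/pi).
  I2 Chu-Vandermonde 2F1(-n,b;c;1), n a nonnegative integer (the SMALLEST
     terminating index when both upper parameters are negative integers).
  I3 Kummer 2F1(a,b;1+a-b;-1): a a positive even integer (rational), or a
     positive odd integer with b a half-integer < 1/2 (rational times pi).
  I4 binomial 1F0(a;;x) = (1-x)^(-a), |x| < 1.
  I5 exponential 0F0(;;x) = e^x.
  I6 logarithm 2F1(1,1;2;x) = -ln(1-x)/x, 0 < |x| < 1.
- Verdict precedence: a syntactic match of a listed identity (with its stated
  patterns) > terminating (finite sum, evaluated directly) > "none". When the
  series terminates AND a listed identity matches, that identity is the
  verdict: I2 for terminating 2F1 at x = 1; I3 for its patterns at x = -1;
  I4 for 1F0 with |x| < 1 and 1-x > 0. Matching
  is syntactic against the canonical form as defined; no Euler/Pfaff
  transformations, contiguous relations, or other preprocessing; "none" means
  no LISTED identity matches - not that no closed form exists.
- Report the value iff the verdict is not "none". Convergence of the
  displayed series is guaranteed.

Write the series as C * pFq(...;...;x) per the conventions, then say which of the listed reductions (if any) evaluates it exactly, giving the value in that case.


The tell: t_0 being -3/8, the factorial ratio (prefactor -3/8) (k+a-1)!/(a-1)! is a rising factorial (a)_k.
Term ratio: r(k) = (-1) * (k-11) (k+4) / [(k+16) (k+1)] - rational in k. x = (-1); t_0 = -3/8; negate the roots.

Classification (C = -3/8): 2F1 with upper {-11, 4}, lower {16}, argument x = -1. Verdict (x = -1): the Kummer evaluation I3 applies (x = -1; c = 16 equals 1+a-b for upper {-11, 4}: listed pattern). Sum: -105/16.


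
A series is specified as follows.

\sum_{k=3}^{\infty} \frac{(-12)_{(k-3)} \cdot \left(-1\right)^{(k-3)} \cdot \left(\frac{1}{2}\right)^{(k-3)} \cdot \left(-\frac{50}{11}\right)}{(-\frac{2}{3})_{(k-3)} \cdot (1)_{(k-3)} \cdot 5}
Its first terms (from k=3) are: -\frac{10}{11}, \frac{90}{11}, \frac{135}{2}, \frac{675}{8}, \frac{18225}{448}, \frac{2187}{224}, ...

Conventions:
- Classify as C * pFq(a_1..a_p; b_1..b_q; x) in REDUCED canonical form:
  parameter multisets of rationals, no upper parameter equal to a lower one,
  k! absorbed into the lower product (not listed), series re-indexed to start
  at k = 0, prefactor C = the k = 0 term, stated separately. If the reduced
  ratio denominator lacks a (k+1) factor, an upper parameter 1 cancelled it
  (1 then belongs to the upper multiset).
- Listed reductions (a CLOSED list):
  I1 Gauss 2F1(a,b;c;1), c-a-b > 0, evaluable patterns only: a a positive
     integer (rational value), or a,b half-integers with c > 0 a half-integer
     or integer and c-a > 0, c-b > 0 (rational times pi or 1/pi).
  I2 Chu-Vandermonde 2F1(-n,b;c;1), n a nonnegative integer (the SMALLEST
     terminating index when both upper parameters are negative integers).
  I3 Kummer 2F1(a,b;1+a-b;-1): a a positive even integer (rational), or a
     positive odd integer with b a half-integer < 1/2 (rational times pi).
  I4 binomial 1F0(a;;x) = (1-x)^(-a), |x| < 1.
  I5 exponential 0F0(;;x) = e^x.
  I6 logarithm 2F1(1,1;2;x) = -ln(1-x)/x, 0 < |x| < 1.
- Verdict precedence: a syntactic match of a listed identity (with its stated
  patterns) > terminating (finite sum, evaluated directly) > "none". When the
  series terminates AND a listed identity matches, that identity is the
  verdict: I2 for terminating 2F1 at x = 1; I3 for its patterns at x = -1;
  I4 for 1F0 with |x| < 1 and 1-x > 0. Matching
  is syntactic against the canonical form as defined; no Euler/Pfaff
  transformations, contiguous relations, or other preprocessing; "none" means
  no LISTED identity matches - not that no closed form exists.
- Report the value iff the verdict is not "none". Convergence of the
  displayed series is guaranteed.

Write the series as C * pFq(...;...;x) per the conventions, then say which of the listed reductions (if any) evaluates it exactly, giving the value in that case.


The tell: x = -\frac{1}{2} and the constant factors (C = -10/11) combine into one prefactor.
Consecutive-term ratio: r(k) = -\frac{1}{2} * (k-12) / [(k-\frac{2}{3}) (k+1)] - poly over poly, x = -\frac{1}{2} from leading terms; C = -\frac{10}{11} at k = 0.

Reduced: x = -\frac{1}{2}, 1F1, upper = {-12}, lower = {-\frac{2}{3}}, C = -\frac{10}{11}. Verdict: terminating - no listed pattern fits, but -12 in the upper list cuts the series at k = 12; direct evaluation. Exact value: \frac{1004518389924062857}{4760362339532800}.


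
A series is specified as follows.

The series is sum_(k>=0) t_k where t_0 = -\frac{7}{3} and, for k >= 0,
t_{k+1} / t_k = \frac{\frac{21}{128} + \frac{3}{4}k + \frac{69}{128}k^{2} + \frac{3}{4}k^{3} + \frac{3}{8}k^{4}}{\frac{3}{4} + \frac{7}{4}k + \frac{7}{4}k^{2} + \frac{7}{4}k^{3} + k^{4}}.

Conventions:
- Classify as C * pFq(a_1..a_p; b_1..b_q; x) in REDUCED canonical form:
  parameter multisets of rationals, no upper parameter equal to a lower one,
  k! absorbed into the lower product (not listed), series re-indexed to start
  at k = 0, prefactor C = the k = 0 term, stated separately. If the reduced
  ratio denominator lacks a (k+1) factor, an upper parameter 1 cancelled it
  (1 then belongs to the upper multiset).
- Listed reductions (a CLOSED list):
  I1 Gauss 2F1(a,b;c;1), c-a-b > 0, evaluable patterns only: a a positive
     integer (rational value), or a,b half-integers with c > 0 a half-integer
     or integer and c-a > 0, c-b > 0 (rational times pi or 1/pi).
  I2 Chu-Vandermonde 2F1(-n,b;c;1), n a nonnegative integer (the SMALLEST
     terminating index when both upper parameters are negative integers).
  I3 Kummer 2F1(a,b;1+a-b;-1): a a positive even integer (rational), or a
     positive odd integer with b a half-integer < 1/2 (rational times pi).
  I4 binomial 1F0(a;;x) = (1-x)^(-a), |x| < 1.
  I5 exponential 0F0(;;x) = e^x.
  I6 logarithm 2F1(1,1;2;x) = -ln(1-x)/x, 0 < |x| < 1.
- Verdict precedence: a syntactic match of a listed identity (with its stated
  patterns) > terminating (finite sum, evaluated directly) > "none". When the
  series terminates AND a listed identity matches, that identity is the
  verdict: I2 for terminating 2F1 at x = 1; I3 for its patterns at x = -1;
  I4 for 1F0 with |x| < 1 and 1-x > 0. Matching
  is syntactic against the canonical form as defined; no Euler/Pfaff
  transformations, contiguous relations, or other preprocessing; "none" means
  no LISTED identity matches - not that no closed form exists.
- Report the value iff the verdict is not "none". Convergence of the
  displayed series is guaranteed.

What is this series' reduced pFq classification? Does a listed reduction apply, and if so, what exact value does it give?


Reduced: x = \frac{3}{8}, 2F1, upper = {\frac{1}{4}, \frac{7}{4}}, lower = {\frac{3}{4}}, C = -\frac{7}{3}. Verdict: none here - no I1-I6 shape fits x = \frac{3}{8} with lower {\frac{3}{4}}.

First insight: x = \frac{3}{8} and the expanded ratio factors over Q; C = -7/3, x = 3/8, roots give parameters.
Consecutive-term ratio: r(k) = \frac{3}{8} * (k+\frac{1}{4}) (k+\frac{7}{4}) / [(k+\frac{3}{4}) (k+1)] - poly over poly, x = \frac{3}{8} from leading terms; C = -\frac{7}{3} at k = 0.


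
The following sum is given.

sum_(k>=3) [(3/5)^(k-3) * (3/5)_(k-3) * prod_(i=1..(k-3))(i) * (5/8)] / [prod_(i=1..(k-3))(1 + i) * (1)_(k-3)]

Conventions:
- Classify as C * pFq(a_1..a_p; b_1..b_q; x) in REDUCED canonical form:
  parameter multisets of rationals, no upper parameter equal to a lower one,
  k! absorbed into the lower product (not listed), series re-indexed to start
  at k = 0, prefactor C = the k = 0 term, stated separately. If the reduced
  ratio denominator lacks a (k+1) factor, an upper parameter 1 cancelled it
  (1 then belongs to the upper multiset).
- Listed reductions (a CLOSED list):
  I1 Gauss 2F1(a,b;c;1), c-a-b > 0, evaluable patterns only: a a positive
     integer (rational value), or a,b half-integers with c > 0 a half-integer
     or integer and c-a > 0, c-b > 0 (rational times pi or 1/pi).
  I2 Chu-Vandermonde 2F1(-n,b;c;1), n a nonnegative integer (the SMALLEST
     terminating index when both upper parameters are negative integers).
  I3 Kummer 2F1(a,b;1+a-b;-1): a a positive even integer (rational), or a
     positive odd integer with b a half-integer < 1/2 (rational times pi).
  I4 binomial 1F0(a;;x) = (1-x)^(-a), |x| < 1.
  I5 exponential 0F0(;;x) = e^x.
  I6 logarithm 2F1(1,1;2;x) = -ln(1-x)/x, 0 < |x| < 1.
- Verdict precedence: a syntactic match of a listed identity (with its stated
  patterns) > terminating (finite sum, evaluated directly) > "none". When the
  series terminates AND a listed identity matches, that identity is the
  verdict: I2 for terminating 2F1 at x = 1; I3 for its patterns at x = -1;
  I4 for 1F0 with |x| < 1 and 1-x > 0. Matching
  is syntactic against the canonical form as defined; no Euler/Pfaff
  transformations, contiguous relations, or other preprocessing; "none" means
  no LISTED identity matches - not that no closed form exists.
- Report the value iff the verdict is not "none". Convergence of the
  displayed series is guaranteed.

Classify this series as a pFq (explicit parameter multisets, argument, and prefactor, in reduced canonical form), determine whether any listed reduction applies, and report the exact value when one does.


Reduced: x = 3/5, 2F1, upper = {3/5, 1}, lower = {2}, C = 5/8. Verdict: none - this 2F1 at x = 3/5 matches no listed pattern, and upper {3/5, 1} holds no stopper.

First insight: t_0 being 5/8, the running product (C = 5/8) telescopes to a rising factorial.
Consecutive-term ratio: r(k) = (3/5) * (k+3/5) (k+1) / [(k+2) (k+1)] ; factor over Q: parameters, x = (3/5), and C = 5/8.


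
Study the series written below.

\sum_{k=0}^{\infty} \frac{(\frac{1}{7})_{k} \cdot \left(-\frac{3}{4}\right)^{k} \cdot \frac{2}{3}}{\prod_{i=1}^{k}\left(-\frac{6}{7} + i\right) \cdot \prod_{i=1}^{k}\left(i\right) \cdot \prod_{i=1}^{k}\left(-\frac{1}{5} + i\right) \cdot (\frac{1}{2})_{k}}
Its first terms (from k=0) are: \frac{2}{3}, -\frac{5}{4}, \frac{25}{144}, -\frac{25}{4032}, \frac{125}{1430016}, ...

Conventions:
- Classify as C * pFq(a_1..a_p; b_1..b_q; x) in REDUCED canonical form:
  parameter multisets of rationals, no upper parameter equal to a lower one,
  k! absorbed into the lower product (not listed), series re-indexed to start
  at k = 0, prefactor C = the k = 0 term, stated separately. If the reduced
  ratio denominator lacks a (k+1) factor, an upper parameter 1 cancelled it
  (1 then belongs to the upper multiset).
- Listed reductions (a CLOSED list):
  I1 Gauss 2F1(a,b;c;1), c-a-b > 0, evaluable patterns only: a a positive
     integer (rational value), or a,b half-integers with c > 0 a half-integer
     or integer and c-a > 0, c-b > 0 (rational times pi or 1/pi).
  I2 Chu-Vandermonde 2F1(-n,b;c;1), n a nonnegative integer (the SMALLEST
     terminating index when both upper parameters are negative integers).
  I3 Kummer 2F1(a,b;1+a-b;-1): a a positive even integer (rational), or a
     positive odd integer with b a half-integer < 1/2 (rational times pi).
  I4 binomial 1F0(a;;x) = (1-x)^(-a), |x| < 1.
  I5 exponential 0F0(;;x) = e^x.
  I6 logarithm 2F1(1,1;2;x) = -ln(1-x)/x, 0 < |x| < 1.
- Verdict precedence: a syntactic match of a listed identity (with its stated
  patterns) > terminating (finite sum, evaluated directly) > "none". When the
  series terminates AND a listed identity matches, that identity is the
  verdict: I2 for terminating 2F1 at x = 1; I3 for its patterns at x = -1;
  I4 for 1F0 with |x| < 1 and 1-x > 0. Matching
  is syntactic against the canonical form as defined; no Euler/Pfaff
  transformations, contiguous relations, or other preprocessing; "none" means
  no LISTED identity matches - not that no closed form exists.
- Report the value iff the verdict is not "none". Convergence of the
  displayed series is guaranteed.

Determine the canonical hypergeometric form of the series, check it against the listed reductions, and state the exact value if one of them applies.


Key step: x = -\frac{3}{4} and the parameter 1/7 appears in both the upper and lower lists and cancels.
Adjacent-term ratio: r(k) = -\frac{3}{4} * 1 / [(k+\frac{1}{2}) (k+\frac{4}{5}) (k+1)] - poly over poly, x = -\frac{3}{4} from leading terms; C = \frac{2}{3} at k = 0.

x = -\frac{3}{4} here; the reduced form reads 0F2, upper {-}, lower {\frac{1}{2}, \frac{4}{5}}, C = \frac{2}{3}. Verdict: none (x = -\frac{3}{4}): each listed identity misses the multisets {-} ; {\frac{1}{2}, \frac{4}{5}}.


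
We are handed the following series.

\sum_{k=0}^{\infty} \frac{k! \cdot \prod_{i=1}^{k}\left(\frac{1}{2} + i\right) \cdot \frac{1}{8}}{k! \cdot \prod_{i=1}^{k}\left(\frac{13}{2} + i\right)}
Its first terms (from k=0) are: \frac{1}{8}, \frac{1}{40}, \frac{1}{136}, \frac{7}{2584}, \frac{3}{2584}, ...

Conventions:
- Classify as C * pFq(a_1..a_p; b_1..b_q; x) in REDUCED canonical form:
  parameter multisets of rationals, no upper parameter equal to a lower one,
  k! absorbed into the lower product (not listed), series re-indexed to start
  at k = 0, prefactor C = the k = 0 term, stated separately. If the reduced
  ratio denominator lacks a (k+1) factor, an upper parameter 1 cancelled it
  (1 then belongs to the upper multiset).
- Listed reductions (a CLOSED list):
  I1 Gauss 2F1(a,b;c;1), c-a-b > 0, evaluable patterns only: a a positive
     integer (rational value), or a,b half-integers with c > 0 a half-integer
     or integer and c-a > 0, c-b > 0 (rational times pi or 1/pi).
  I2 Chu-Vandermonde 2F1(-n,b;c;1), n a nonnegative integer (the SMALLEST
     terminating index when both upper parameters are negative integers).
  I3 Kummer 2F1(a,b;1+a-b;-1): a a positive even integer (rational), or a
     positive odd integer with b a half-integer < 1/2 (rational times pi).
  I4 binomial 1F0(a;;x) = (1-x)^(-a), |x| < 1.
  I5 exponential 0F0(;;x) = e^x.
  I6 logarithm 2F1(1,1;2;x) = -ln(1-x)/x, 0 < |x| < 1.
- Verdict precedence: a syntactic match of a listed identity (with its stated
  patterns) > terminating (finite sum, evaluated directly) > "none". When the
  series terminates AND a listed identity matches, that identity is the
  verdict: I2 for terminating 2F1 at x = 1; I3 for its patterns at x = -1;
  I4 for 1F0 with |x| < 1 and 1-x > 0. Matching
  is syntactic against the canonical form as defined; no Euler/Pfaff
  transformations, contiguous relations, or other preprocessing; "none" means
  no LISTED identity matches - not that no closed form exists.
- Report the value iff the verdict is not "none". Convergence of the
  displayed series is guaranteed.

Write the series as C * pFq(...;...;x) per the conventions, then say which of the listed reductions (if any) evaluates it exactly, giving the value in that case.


With C = \frac{1}{8}: the canonical form is 2F1(1, \frac{3}{2}; \frac{15}{2}; 1). Verdict: this is Gauss's theorem (I1) (x = 1: the Gamma ratio telescopes since c-a-b = 5 > 0 and a = 1 in Z>0). Value: \frac{13}{80}.

Key observation: t_0 being \frac{1}{8}, the factorial ratio (C = 1/8, x = 1) (k+a-1)!/(a-1)! is a rising factorial (a)_k.
Consecutive-term ratio: r(k) = 1 * (k+1) (k+\frac{3}{2}) / [(k+\frac{15}{2}) (k+1)] - rational in k. x = 1; t_0 = \frac{1}{8}; negate the roots.


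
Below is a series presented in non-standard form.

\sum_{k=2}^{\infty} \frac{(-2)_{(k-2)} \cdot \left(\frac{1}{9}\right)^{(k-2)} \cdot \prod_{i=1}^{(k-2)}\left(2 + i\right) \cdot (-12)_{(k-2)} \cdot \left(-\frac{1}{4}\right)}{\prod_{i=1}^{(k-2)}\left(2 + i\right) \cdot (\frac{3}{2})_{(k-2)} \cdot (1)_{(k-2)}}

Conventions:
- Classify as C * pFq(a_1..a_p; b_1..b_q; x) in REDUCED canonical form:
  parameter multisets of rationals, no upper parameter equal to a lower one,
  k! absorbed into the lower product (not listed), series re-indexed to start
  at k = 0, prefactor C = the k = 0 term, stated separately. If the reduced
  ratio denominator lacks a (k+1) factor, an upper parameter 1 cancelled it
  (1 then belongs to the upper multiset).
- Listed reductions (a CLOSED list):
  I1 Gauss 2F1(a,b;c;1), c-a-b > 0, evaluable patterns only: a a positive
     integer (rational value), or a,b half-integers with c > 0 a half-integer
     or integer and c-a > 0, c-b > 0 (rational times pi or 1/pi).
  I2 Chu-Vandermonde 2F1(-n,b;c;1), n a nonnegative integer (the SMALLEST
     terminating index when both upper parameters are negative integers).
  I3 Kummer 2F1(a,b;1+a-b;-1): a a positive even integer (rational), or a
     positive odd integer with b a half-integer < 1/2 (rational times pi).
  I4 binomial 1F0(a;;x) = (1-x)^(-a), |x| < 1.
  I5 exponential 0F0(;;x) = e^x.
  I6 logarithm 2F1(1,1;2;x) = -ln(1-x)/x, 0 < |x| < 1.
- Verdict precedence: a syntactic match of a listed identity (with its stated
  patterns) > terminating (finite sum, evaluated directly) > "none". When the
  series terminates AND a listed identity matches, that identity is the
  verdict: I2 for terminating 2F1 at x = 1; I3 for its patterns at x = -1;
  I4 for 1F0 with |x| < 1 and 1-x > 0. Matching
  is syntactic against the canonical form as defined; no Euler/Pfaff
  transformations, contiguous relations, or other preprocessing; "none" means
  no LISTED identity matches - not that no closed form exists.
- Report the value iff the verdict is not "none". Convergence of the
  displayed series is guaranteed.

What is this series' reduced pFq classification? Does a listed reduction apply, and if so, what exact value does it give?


This is -\frac{1}{4} * 2F1(-12, -2; \frac{3}{2}; \frac{1}{9}) in reduced canonical form. Verdict: terminating - the sum ends at index 2 because -2 is a negative integer; exact evaluation follows. Its exact value is -\frac{1301}{1620}.

First insight: x = \frac{1}{9} and the lower running product (C = -1/4) is a rising factorial.
Adjacent-term ratio: r(k) = \frac{1}{9} * (k-12) (k-2) / [(k+\frac{3}{2}) (k+1)] ; factor over Q: parameters, x = \frac{1}{9}, and C = -\frac{1}{4}.


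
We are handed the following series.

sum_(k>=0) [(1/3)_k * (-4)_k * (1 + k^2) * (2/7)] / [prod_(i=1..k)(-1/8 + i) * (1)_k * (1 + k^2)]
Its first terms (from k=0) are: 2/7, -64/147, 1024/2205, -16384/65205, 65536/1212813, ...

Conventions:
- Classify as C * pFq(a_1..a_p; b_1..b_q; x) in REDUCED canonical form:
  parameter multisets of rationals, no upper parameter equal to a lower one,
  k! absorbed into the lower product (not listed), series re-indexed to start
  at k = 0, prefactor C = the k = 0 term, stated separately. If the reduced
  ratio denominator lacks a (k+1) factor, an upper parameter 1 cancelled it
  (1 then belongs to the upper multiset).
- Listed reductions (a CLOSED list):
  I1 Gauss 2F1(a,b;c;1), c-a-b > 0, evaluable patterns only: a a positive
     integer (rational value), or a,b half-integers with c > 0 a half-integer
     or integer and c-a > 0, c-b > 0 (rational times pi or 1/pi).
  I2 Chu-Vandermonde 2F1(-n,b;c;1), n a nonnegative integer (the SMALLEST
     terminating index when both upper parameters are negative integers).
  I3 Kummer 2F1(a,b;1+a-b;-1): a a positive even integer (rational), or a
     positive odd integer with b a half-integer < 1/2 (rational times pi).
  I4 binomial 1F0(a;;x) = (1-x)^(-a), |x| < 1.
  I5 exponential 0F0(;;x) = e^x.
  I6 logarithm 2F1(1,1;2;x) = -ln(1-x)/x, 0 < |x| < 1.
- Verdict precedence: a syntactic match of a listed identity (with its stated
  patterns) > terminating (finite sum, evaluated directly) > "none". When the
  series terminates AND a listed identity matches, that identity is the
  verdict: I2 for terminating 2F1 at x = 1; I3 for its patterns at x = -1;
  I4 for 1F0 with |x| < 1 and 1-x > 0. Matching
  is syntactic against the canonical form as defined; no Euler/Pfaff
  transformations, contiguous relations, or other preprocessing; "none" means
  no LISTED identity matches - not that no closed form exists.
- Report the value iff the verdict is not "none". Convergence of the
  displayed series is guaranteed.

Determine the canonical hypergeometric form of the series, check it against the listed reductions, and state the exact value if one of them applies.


At argument 1: a 2F1 with upper {-4, 1/3}, lower {7/8}, scaled by C = 2/7. Verdict (x = 1): Vandermonde's identity (I2) applies (terminating 2F1 at x = 1 with n = 4, b = 1/3, c = 7/8). Sum: 997594/8489691.

Key observation: from the first term 2/7: the lower running product (C = 2/7) is a rising factorial.
Term ratio: r(k) = 1 * (k-4) (k+1/3) / [(k+7/8) (k+1)] - rational in k, leading ratio 1; with t_0 = 2/7, classification follows.


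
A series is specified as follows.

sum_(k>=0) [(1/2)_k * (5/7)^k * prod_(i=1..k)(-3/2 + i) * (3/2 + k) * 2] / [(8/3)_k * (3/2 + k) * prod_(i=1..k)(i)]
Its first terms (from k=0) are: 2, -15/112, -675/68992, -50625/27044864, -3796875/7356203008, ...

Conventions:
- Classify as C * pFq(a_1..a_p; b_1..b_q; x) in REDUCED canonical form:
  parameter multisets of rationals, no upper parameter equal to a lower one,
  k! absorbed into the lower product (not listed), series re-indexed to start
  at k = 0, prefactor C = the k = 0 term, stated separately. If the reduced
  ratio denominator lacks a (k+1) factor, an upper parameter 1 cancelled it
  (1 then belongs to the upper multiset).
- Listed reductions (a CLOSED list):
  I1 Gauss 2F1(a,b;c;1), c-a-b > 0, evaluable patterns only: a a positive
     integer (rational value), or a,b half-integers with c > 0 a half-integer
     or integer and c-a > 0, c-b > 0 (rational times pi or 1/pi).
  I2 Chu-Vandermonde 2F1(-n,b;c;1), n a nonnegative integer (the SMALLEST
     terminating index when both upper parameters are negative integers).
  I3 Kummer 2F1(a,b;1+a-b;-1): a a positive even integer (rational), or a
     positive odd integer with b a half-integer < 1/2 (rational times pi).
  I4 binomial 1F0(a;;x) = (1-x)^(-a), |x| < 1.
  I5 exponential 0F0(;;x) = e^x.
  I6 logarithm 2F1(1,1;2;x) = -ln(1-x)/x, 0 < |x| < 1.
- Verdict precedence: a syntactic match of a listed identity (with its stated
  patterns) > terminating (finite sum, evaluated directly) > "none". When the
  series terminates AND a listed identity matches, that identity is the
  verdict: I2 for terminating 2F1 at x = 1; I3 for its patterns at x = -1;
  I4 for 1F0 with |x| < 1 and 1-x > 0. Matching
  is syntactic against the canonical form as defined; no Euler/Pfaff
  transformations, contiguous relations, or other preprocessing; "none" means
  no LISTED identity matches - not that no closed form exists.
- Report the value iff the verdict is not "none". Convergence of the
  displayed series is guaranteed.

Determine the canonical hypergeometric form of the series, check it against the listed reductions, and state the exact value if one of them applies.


With C = 2: the canonical form is 2F1(-1/2, 1/2; 8/3; 5/7). Verdict: none (x = 5/7): each listed identity misses the multisets {-1/2, 1/2} ; {8/3}.

The tell: t_0 = 2 here, and striking the common factor k + 3/2 reduces the term (C = 2, x = 5/7).
Ratio: r(k) = (5/7) * (k-1/2) (k+1/2) / [(k+8/3) (k+1)] - rational in k. x = (5/7); t_0 = 2; negate the roots.
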